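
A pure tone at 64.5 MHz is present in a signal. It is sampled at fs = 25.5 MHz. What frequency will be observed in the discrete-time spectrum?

12 MHz

64.5 MHz mod fs = 13.5 MHz.
13.5 MHz > fs/2 = 12.75 MHz, folds to fs − 13.5 MHz = 12 MHz.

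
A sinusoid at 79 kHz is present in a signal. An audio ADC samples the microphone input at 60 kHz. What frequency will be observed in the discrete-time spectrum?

79 kHz mod fs = 19 kHz.
19 kHz ≤ fs/2 = 30 kHz, appears at 19 kHz.

19 kHz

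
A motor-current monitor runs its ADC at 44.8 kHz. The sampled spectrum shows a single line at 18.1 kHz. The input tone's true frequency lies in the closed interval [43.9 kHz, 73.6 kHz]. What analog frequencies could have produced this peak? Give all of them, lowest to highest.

Frequencies that alias to 18.1 kHz are k·fs ± 18.1 kHz for integer k ≥ 0.
k=0: 18.1 kHz.
k=1: 26.7 kHz, 62.9 kHz.
k=2: 71.5 kHz, 107.7 kHz.
k=3: 116.3 kHz, 152.5 kHz.
Within [43.9 kHz, 73.6 kHz]: 62.9 kHz, 71.5 kHz.

62.9 kHz, 71.5 kHz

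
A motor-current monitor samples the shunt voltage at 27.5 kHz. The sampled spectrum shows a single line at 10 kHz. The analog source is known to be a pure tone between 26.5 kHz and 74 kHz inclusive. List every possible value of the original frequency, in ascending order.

37.5 kHz, 45 kHz, 65 kHz, 72.5 kHz

Frequencies that alias to 10 kHz are k·fs ± 10 kHz for integer k ≥ 0.
k=0: 10 kHz.
k=1: 17.5 kHz, 37.5 kHz.
k=2: 45 kHz, 65 kHz.
k=3: 72.5 kHz, 92.5 kHz.
k=4: 100 kHz, 120 kHz.
Within [26.5 kHz, 74 kHz]: 37.5 kHz, 45 kHz, 65 kHz, 72.5 kHz.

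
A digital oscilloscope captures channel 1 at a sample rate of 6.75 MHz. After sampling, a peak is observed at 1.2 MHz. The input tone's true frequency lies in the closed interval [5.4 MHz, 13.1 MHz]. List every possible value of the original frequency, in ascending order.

5.55 MHz, 7.95 MHz, 12.3 MHz

Frequencies that alias to 1.2 MHz are k·fs ± 1.2 MHz for integer k ≥ 0.
k=0: 1.2 MHz.
k=1: 5.55 MHz, 7.95 MHz.
k=2: 12.3 MHz, 14.7 MHz.
k=3: 19.05 MHz, 21.45 MHz.
Within [5.4 MHz, 13.1 MHz]: 5.55 MHz, 7.95 MHz, 12.3 MHz.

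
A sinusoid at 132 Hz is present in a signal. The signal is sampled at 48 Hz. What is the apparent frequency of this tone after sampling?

132 Hz mod fs = 36 Hz.
36 Hz > fs/2 = 24 Hz, folds to fs − 36 Hz = 12 Hz.

12 Hz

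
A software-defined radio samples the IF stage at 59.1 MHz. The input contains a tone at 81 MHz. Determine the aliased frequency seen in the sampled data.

21.9 MHz

81 MHz mod fs = 21.9 MHz.
21.9 MHz ≤ fs/2 = 29.55 MHz, appears at 21.9 MHz.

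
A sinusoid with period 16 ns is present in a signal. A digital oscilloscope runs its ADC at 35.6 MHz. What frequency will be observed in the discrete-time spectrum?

T = 16 ns → f = 1/T = 62.5 MHz.
62.5 MHz mod fs = 26.9 MHz.
26.9 MHz > fs/2 = 17.8 MHz, folds to fs − 26.9 MHz = 8.7 MHz.

8.7 MHz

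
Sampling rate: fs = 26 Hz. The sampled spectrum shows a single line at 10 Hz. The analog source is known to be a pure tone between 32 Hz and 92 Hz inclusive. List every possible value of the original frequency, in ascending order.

Frequencies that alias to 10 Hz are k·fs ± 10 Hz for integer k ≥ 0.
k=0: 10 Hz.
k=1: 16 Hz, 36 Hz.
k=2: 42 Hz, 62 Hz.
k=3: 68 Hz, 88 Hz.
k=4: 94 Hz, 114 Hz.
Within [32 Hz, 92 Hz]: 36 Hz, 42 Hz, 62 Hz, 68 Hz, 88 Hz.

36 Hz, 42 Hz, 62 Hz, 68 Hz, 88 Hz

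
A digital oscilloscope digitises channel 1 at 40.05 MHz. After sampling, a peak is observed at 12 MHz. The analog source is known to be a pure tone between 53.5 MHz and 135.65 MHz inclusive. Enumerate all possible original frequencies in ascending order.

68.1 MHz, 92.1 MHz, 108.15 MHz, 132.15 MHz

Frequencies that alias to 12 MHz are k·fs ± 12 MHz for integer k ≥ 0.
k=0: 12 MHz.
k=1: 28.05 MHz, 52.05 MHz.
k=2: 68.1 MHz, 92.1 MHz.
k=3: 108.15 MHz, 132.15 MHz.
k=4: 148.2 MHz, 172.2 MHz.
Within [53.5 MHz, 135.65 MHz]: 68.1 MHz, 92.1 MHz, 108.15 MHz, 132.15 MHz.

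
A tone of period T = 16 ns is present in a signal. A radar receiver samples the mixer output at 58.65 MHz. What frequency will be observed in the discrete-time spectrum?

T = 16 ns → f = 1/T = 62.5 MHz.
62.5 MHz mod fs = 3.85 MHz.
3.85 MHz ≤ fs/2 = 29.325 MHz, appears at 3.85 MHz.

3.85 MHz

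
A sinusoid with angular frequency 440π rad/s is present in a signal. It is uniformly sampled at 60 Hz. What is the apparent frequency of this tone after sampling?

ω = 440π rad/s → f = ω/(2π) = 220 Hz.
220 Hz mod fs = 40 Hz.
40 Hz > fs/2 = 30 Hz, folds to fs − 40 Hz = 20 Hz.

20 Hz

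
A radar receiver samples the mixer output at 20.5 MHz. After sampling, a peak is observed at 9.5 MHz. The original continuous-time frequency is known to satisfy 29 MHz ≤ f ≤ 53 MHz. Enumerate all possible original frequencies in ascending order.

Frequencies that alias to 9.5 MHz are k·fs ± 9.5 MHz for integer k ≥ 0.
k=0: 9.5 MHz.
k=1: 11 MHz, 30 MHz.
k=2: 31.5 MHz, 50.5 MHz.
k=3: 52 MHz, 71 MHz.
k=4: 72.5 MHz, 91.5 MHz.
Within [29 MHz, 53 MHz]: 30 MHz, 31.5 MHz, 50.5 MHz, 52 MHz.

30 MHz, 31.5 MHz, 50.5 MHz, 52 MHz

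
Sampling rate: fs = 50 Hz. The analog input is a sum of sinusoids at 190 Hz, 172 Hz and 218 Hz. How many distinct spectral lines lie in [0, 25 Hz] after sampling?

fs/2 = 25 Hz.
190 Hz mod fs = 40 Hz.
40 Hz > fs/2 = 25 Hz, folds to fs − 40 Hz = 10 Hz.
172 Hz mod fs = 22 Hz.
22 Hz ≤ fs/2 = 25 Hz, appears at 22 Hz.
218 Hz mod fs = 18 Hz.
18 Hz ≤ fs/2 = 25 Hz, appears at 18 Hz.
Distinct values: {10 Hz, 18 Hz, 22 Hz} → 3.

3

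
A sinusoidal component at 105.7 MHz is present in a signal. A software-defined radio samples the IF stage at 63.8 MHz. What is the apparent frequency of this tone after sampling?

21.9 MHz

105.7 MHz mod fs = 41.9 MHz.
41.9 MHz > fs/2 = 31.9 MHz, folds to fs − 41.9 MHz = 21.9 MHz.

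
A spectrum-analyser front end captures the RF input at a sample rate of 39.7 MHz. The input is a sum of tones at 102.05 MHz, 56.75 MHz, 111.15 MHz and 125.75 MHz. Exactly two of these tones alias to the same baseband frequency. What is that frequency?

fs/2 = 19.85 MHz.
102.05 MHz mod fs = 22.65 MHz.
22.65 MHz > fs/2 = 19.85 MHz, folds to fs − 22.65 MHz = 17.05 MHz.
56.75 MHz mod fs = 17.05 MHz.
17.05 MHz ≤ fs/2 = 19.85 MHz, appears at 17.05 MHz.
111.15 MHz mod fs = 31.75 MHz.
31.75 MHz > fs/2 = 19.85 MHz, folds to fs − 31.75 MHz = 7.95 MHz.
125.75 MHz mod fs = 6.65 MHz.
6.65 MHz ≤ fs/2 = 19.85 MHz, appears at 6.65 MHz.
56.75 MHz and 102.05 MHz both map to 17.05 MHz.

17.05 MHz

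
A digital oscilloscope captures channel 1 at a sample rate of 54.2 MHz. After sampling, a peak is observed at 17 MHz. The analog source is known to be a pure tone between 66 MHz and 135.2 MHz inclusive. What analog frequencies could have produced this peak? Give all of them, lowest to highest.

Frequencies that alias to 17 MHz are k·fs ± 17 MHz for integer k ≥ 0.
k=0: 17 MHz.
k=1: 37.2 MHz, 71.2 MHz.
k=2: 91.4 MHz, 125.4 MHz.
k=3: 145.6 MHz, 179.6 MHz.
Within [66 MHz, 135.2 MHz]: 71.2 MHz, 91.4 MHz, 125.4 MHz.

71.2 MHz, 91.4 MHz, 125.4 MHz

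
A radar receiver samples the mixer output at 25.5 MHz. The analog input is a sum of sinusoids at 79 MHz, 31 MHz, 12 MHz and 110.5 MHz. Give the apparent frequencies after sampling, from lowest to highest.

fs/2 = 12.75 MHz.
79 MHz mod fs = 2.5 MHz.
2.5 MHz ≤ fs/2 = 12.75 MHz, appears at 2.5 MHz.
31 MHz mod fs = 5.5 MHz.
5.5 MHz ≤ fs/2 = 12.75 MHz, appears at 5.5 MHz.
12 MHz ≤ fs/2 = 12.75 MHz, passes unchanged.
110.5 MHz mod fs = 8.5 MHz.
8.5 MHz ≤ fs/2 = 12.75 MHz, appears at 8.5 MHz.
Distinct values: {2.5 MHz, 5.5 MHz, 8.5 MHz, 12 MHz}.

2.5 MHz, 5.5 MHz, 8.5 MHz, 12 MHz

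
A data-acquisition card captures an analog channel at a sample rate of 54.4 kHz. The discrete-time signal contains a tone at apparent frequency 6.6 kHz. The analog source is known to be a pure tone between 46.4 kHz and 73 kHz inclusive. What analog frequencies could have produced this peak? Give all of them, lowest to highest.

47.8 kHz, 61 kHz

Frequencies that alias to 6.6 kHz are k·fs ± 6.6 kHz for integer k ≥ 0.
k=0: 6.6 kHz.
k=1: 47.8 kHz, 61 kHz.
k=2: 102.2 kHz, 115.4 kHz.
Within [46.4 kHz, 73 kHz]: 47.8 kHz, 61 kHz.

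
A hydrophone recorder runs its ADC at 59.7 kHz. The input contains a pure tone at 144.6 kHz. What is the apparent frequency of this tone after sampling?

25.2 kHz

144.6 kHz mod fs = 25.2 kHz.
25.2 kHz ≤ fs/2 = 29.85 kHz, appears at 25.2 kHz.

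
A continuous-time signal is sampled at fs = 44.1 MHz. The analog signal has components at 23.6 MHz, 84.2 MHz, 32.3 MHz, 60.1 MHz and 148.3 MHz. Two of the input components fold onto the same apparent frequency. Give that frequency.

fs/2 = 22.05 MHz.
23.6 MHz > fs/2 = 22.05 MHz, folds to fs − 23.6 MHz = 20.5 MHz.
84.2 MHz mod fs = 40.1 MHz.
40.1 MHz > fs/2 = 22.05 MHz, folds to fs − 40.1 MHz = 4 MHz.
32.3 MHz > fs/2 = 22.05 MHz, folds to fs − 32.3 MHz = 11.8 MHz.
60.1 MHz mod fs = 16 MHz.
16 MHz ≤ fs/2 = 22.05 MHz, appears at 16 MHz.
148.3 MHz mod fs = 16 MHz.
16 MHz ≤ fs/2 = 22.05 MHz, appears at 16 MHz.
60.1 MHz and 148.3 MHz both map to 16 MHz.

16 MHz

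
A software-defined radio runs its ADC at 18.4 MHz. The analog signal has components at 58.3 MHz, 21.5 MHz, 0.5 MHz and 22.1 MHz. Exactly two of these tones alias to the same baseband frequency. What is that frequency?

3.1 MHz

fs/2 = 9.2 MHz.
58.3 MHz mod fs = 3.1 MHz.
3.1 MHz ≤ fs/2 = 9.2 MHz, appears at 3.1 MHz.
21.5 MHz mod fs = 3.1 MHz.
3.1 MHz ≤ fs/2 = 9.2 MHz, appears at 3.1 MHz.
0.5 MHz ≤ fs/2 = 9.2 MHz, passes unchanged.
22.1 MHz mod fs = 3.7 MHz.
3.7 MHz ≤ fs/2 = 9.2 MHz, appears at 3.7 MHz.
21.5 MHz and 58.3 MHz both map to 3.1 MHz.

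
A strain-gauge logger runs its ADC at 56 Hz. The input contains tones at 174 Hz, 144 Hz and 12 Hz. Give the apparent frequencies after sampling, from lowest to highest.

fs/2 = 28 Hz.
174 Hz mod fs = 6 Hz.
6 Hz ≤ fs/2 = 28 Hz, appears at 6 Hz.
144 Hz mod fs = 32 Hz.
32 Hz > fs/2 = 28 Hz, folds to fs − 32 Hz = 24 Hz.
12 Hz ≤ fs/2 = 28 Hz, passes unchanged.
Distinct values: {6 Hz, 12 Hz, 24 Hz}.

6 Hz, 12 Hz, 24 Hz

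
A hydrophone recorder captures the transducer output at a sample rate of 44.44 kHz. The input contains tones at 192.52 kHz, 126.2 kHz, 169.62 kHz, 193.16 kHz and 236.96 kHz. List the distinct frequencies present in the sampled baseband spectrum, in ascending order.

fs/2 = 22.22 kHz.
192.52 kHz mod fs = 14.76 kHz.
14.76 kHz ≤ fs/2 = 22.22 kHz, appears at 14.76 kHz.
126.2 kHz mod fs = 37.32 kHz.
37.32 kHz > fs/2 = 22.22 kHz, folds to fs − 37.32 kHz = 7.12 kHz.
169.62 kHz mod fs = 36.3 kHz.
36.3 kHz > fs/2 = 22.22 kHz, folds to fs − 36.3 kHz = 8.14 kHz.
193.16 kHz mod fs = 15.4 kHz.
15.4 kHz ≤ fs/2 = 22.22 kHz, appears at 15.4 kHz.
236.96 kHz mod fs = 14.76 kHz.
14.76 kHz ≤ fs/2 = 22.22 kHz, appears at 14.76 kHz.
Distinct values: {7.12 kHz, 8.14 kHz, 14.76 kHz, 15.4 kHz}.

7.12 kHz, 8.14 kHz, 14.76 kHz, 15.4 kHz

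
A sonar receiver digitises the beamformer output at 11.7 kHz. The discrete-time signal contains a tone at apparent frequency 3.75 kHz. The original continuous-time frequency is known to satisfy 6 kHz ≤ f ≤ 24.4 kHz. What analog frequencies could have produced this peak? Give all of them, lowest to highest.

Frequencies that alias to 3.75 kHz are k·fs ± 3.75 kHz for integer k ≥ 0.
k=0: 3.75 kHz.
k=1: 7.95 kHz, 15.45 kHz.
k=2: 19.65 kHz, 27.15 kHz.
k=3: 31.35 kHz, 38.85 kHz.
Within [6 kHz, 24.4 kHz]: 7.95 kHz, 15.45 kHz, 19.65 kHz.

7.95 kHz, 15.45 kHz, 19.65 kHz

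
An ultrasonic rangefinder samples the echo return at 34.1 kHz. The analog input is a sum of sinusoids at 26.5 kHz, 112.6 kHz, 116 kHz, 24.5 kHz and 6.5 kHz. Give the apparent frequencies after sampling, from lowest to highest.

fs/2 = 17.05 kHz.
26.5 kHz > fs/2 = 17.05 kHz, folds to fs − 26.5 kHz = 7.6 kHz.
112.6 kHz mod fs = 10.3 kHz.
10.3 kHz ≤ fs/2 = 17.05 kHz, appears at 10.3 kHz.
116 kHz mod fs = 13.7 kHz.
13.7 kHz ≤ fs/2 = 17.05 kHz, appears at 13.7 kHz.
24.5 kHz > fs/2 = 17.05 kHz, folds to fs − 24.5 kHz = 9.6 kHz.
6.5 kHz ≤ fs/2 = 17.05 kHz, passes unchanged.
Distinct values: {6.5 kHz, 7.6 kHz, 9.6 kHz, 10.3 kHz, 13.7 kHz}.

6.5 kHz, 7.6 kHz, 9.6 kHz, 10.3 kHz, 13.7 kHz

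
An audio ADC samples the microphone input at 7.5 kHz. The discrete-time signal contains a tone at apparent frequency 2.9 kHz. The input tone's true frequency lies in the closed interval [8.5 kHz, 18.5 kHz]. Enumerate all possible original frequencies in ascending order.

10.4 kHz, 12.1 kHz, 17.9 kHz

Frequencies that alias to 2.9 kHz are k·fs ± 2.9 kHz for integer k ≥ 0.
k=0: 2.9 kHz.
k=1: 4.6 kHz, 10.4 kHz.
k=2: 12.1 kHz, 17.9 kHz.
k=3: 19.6 kHz, 25.4 kHz.
Within [8.5 kHz, 18.5 kHz]: 10.4 kHz, 12.1 kHz, 17.9 kHz.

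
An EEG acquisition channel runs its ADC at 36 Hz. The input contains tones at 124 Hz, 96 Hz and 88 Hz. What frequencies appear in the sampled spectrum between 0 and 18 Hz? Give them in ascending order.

fs/2 = 18 Hz.
124 Hz mod fs = 16 Hz.
16 Hz ≤ fs/2 = 18 Hz, appears at 16 Hz.
96 Hz mod fs = 24 Hz.
24 Hz > fs/2 = 18 Hz, folds to fs − 24 Hz = 12 Hz.
88 Hz mod fs = 16 Hz.
16 Hz ≤ fs/2 = 18 Hz, appears at 16 Hz.
Distinct values: {12 Hz, 16 Hz}.

12 Hz, 16 Hz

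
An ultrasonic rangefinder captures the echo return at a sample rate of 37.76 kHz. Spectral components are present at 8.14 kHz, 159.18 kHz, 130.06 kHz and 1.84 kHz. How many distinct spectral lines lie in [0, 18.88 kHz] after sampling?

3

fs/2 = 18.88 kHz.
8.14 kHz ≤ fs/2 = 18.88 kHz, passes unchanged.
159.18 kHz mod fs = 8.14 kHz.
8.14 kHz ≤ fs/2 = 18.88 kHz, appears at 8.14 kHz.
130.06 kHz mod fs = 16.78 kHz.
16.78 kHz ≤ fs/2 = 18.88 kHz, appears at 16.78 kHz.
1.84 kHz ≤ fs/2 = 18.88 kHz, passes unchanged.
Distinct values: {1.84 kHz, 8.14 kHz, 16.78 kHz} → 3.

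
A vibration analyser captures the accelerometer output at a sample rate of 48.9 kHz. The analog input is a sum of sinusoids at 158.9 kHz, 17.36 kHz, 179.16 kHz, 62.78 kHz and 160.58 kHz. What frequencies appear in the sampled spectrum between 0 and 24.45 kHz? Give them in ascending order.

12.2 kHz, 13.88 kHz, 16.44 kHz, 17.36 kHz

fs/2 = 24.45 kHz.
158.9 kHz mod fs = 12.2 kHz.
12.2 kHz ≤ fs/2 = 24.45 kHz, appears at 12.2 kHz.
17.36 kHz ≤ fs/2 = 24.45 kHz, passes unchanged.
179.16 kHz mod fs = 32.46 kHz.
32.46 kHz > fs/2 = 24.45 kHz, folds to fs − 32.46 kHz = 16.44 kHz.
62.78 kHz mod fs = 13.88 kHz.
13.88 kHz ≤ fs/2 = 24.45 kHz, appears at 13.88 kHz.
160.58 kHz mod fs = 13.88 kHz.
13.88 kHz ≤ fs/2 = 24.45 kHz, appears at 13.88 kHz.
Distinct values: {12.2 kHz, 13.88 kHz, 16.44 kHz, 17.36 kHz}.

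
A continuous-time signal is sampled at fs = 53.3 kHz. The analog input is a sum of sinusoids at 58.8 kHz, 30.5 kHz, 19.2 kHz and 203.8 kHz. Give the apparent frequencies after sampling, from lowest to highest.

fs/2 = 26.65 kHz.
58.8 kHz mod fs = 5.5 kHz.
5.5 kHz ≤ fs/2 = 26.65 kHz, appears at 5.5 kHz.
30.5 kHz > fs/2 = 26.65 kHz, folds to fs − 30.5 kHz = 22.8 kHz.
19.2 kHz ≤ fs/2 = 26.65 kHz, passes unchanged.
203.8 kHz mod fs = 43.9 kHz.
43.9 kHz > fs/2 = 26.65 kHz, folds to fs − 43.9 kHz = 9.4 kHz.
Distinct values: {5.5 kHz, 9.4 kHz, 19.2 kHz, 22.8 kHz}.

5.5 kHz, 9.4 kHz, 19.2 kHz, 22.8 kHz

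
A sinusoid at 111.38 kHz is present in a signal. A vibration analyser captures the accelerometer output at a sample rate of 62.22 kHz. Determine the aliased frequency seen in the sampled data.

13.06 kHz

111.38 kHz mod fs = 49.16 kHz.
49.16 kHz > fs/2 = 31.11 kHz, folds to fs − 49.16 kHz = 13.06 kHz.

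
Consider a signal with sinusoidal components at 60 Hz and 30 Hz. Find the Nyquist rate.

Highest-frequency component: 60 Hz.
Nyquist rate = 2 × 60 Hz = 120 Hz.

120 Hz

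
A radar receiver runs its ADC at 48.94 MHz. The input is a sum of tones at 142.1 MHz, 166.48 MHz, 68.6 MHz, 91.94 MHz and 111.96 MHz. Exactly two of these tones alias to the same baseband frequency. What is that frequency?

fs/2 = 24.47 MHz.
142.1 MHz mod fs = 44.22 MHz.
44.22 MHz > fs/2 = 24.47 MHz, folds to fs − 44.22 MHz = 4.72 MHz.
166.48 MHz mod fs = 19.66 MHz.
19.66 MHz ≤ fs/2 = 24.47 MHz, appears at 19.66 MHz.
68.6 MHz mod fs = 19.66 MHz.
19.66 MHz ≤ fs/2 = 24.47 MHz, appears at 19.66 MHz.
91.94 MHz mod fs = 43 MHz.
43 MHz > fs/2 = 24.47 MHz, folds to fs − 43 MHz = 5.94 MHz.
111.96 MHz mod fs = 14.08 MHz.
14.08 MHz ≤ fs/2 = 24.47 MHz, appears at 14.08 MHz.
68.6 MHz and 166.48 MHz both map to 19.66 MHz.

19.66 MHz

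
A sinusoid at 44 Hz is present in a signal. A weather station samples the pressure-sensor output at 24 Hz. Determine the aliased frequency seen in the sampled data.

44 Hz mod fs = 20 Hz.
20 Hz > fs/2 = 12 Hz, folds to fs − 20 Hz = 4 Hz.

4 Hz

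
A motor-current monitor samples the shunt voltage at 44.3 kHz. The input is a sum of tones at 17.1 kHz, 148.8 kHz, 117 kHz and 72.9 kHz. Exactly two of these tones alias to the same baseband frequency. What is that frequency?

15.9 kHz

fs/2 = 22.15 kHz.
17.1 kHz ≤ fs/2 = 22.15 kHz, passes unchanged.
148.8 kHz mod fs = 15.9 kHz.
15.9 kHz ≤ fs/2 = 22.15 kHz, appears at 15.9 kHz.
117 kHz mod fs = 28.4 kHz.
28.4 kHz > fs/2 = 22.15 kHz, folds to fs − 28.4 kHz = 15.9 kHz.
72.9 kHz mod fs = 28.6 kHz.
28.6 kHz > fs/2 = 22.15 kHz, folds to fs − 28.6 kHz = 15.7 kHz.
117 kHz and 148.8 kHz both map to 15.9 kHz.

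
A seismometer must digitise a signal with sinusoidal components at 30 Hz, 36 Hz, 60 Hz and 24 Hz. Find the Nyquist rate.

Highest-frequency component: 60 Hz.
Nyquist rate = 2 × 60 Hz = 120 Hz.

120 Hz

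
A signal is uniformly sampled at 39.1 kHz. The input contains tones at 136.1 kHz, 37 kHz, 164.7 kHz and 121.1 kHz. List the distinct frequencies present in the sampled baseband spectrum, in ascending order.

2.1 kHz, 3.8 kHz, 8.3 kHz, 18.8 kHz

fs/2 = 19.55 kHz.
136.1 kHz mod fs = 18.8 kHz.
18.8 kHz ≤ fs/2 = 19.55 kHz, appears at 18.8 kHz.
37 kHz > fs/2 = 19.55 kHz, folds to fs − 37 kHz = 2.1 kHz.
164.7 kHz mod fs = 8.3 kHz.
8.3 kHz ≤ fs/2 = 19.55 kHz, appears at 8.3 kHz.
121.1 kHz mod fs = 3.8 kHz.
3.8 kHz ≤ fs/2 = 19.55 kHz, appears at 3.8 kHz.
Distinct values: {2.1 kHz, 3.8 kHz, 8.3 kHz, 18.8 kHz}.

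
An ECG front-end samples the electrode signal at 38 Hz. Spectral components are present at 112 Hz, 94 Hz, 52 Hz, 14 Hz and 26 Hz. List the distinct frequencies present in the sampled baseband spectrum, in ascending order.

2 Hz, 12 Hz, 14 Hz, 18 Hz

fs/2 = 19 Hz.
112 Hz mod fs = 36 Hz.
36 Hz > fs/2 = 19 Hz, folds to fs − 36 Hz = 2 Hz.
94 Hz mod fs = 18 Hz.
18 Hz ≤ fs/2 = 19 Hz, appears at 18 Hz.
52 Hz mod fs = 14 Hz.
14 Hz ≤ fs/2 = 19 Hz, appears at 14 Hz.
14 Hz ≤ fs/2 = 19 Hz, passes unchanged.
26 Hz > fs/2 = 19 Hz, folds to fs − 26 Hz = 12 Hz.
Distinct values: {2 Hz, 12 Hz, 14 Hz, 18 Hz}.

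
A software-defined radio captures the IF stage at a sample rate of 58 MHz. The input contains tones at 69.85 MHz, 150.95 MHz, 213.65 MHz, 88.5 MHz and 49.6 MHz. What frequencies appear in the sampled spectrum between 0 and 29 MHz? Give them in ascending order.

8.4 MHz, 11.85 MHz, 18.35 MHz, 23.05 MHz, 27.5 MHz

fs/2 = 29 MHz.
69.85 MHz mod fs = 11.85 MHz.
11.85 MHz ≤ fs/2 = 29 MHz, appears at 11.85 MHz.
150.95 MHz mod fs = 34.95 MHz.
34.95 MHz > fs/2 = 29 MHz, folds to fs − 34.95 MHz = 23.05 MHz.
213.65 MHz mod fs = 39.65 MHz.
39.65 MHz > fs/2 = 29 MHz, folds to fs − 39.65 MHz = 18.35 MHz.
88.5 MHz mod fs = 30.5 MHz.
30.5 MHz > fs/2 = 29 MHz, folds to fs − 30.5 MHz = 27.5 MHz.
49.6 MHz > fs/2 = 29 MHz, folds to fs − 49.6 MHz = 8.4 MHz.
Distinct values: {8.4 MHz, 11.85 MHz, 18.35 MHz, 23.05 MHz, 27.5 MHz}.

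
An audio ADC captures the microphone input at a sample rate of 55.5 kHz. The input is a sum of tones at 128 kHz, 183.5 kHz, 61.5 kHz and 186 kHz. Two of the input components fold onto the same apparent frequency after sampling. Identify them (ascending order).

fs/2 = 27.75 kHz.
128 kHz mod fs = 17 kHz.
17 kHz ≤ fs/2 = 27.75 kHz, appears at 17 kHz.
183.5 kHz mod fs = 17 kHz.
17 kHz ≤ fs/2 = 27.75 kHz, appears at 17 kHz.
61.5 kHz mod fs = 6 kHz.
6 kHz ≤ fs/2 = 27.75 kHz, appears at 6 kHz.
186 kHz mod fs = 19.5 kHz.
19.5 kHz ≤ fs/2 = 27.75 kHz, appears at 19.5 kHz.
128 kHz and 183.5 kHz both map to 17 kHz.

128 kHz, 183.5 kHz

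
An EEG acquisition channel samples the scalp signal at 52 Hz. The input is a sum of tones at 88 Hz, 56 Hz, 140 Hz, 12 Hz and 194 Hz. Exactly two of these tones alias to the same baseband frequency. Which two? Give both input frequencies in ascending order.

88 Hz, 140 Hz

fs/2 = 26 Hz.
88 Hz mod fs = 36 Hz.
36 Hz > fs/2 = 26 Hz, folds to fs − 36 Hz = 16 Hz.
56 Hz mod fs = 4 Hz.
4 Hz ≤ fs/2 = 26 Hz, appears at 4 Hz.
140 Hz mod fs = 36 Hz.
36 Hz > fs/2 = 26 Hz, folds to fs − 36 Hz = 16 Hz.
12 Hz ≤ fs/2 = 26 Hz, passes unchanged.
194 Hz mod fs = 38 Hz.
38 Hz > fs/2 = 26 Hz, folds to fs − 38 Hz = 14 Hz.
88 Hz and 140 Hz both map to 16 Hz.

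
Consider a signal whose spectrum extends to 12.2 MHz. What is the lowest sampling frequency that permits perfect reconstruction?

24.4 MHz

Nyquist rate = 2 × 12.2 MHz = 24.4 MHz.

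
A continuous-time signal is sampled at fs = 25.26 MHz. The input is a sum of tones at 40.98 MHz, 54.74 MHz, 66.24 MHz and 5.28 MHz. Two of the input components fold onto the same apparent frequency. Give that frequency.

fs/2 = 12.63 MHz.
40.98 MHz mod fs = 15.72 MHz.
15.72 MHz > fs/2 = 12.63 MHz, folds to fs − 15.72 MHz = 9.54 MHz.
54.74 MHz mod fs = 4.22 MHz.
4.22 MHz ≤ fs/2 = 12.63 MHz, appears at 4.22 MHz.
66.24 MHz mod fs = 15.72 MHz.
15.72 MHz > fs/2 = 12.63 MHz, folds to fs − 15.72 MHz = 9.54 MHz.
5.28 MHz ≤ fs/2 = 12.63 MHz, passes unchanged.
40.98 MHz and 66.24 MHz both map to 9.54 MHz.

9.54 MHz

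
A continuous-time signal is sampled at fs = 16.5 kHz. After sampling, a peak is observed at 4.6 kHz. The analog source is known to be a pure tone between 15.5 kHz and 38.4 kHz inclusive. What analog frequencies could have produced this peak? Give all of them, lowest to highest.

21.1 kHz, 28.4 kHz, 37.6 kHz

Frequencies that alias to 4.6 kHz are k·fs ± 4.6 kHz for integer k ≥ 0.
k=0: 4.6 kHz.
k=1: 11.9 kHz, 21.1 kHz.
k=2: 28.4 kHz, 37.6 kHz.
k=3: 44.9 kHz, 54.1 kHz.
Within [15.5 kHz, 38.4 kHz]: 21.1 kHz, 28.4 kHz, 37.6 kHz.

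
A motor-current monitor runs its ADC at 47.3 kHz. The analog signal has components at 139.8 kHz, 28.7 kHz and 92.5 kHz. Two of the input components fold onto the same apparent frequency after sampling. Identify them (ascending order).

92.5 kHz, 139.8 kHz

fs/2 = 23.65 kHz.
139.8 kHz mod fs = 45.2 kHz.
45.2 kHz > fs/2 = 23.65 kHz, folds to fs − 45.2 kHz = 2.1 kHz.
28.7 kHz > fs/2 = 23.65 kHz, folds to fs − 28.7 kHz = 18.6 kHz.
92.5 kHz mod fs = 45.2 kHz.
45.2 kHz > fs/2 = 23.65 kHz, folds to fs − 45.2 kHz = 2.1 kHz.
92.5 kHz and 139.8 kHz both map to 2.1 kHz.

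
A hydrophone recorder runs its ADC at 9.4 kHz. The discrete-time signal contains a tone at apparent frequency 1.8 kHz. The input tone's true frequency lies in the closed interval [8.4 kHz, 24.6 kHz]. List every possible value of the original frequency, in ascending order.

Frequencies that alias to 1.8 kHz are k·fs ± 1.8 kHz for integer k ≥ 0.
k=0: 1.8 kHz.
k=1: 7.6 kHz, 11.2 kHz.
k=2: 17 kHz, 20.6 kHz.
k=3: 26.4 kHz, 30 kHz.
Within [8.4 kHz, 24.6 kHz]: 11.2 kHz, 17 kHz, 20.6 kHz.

11.2 kHz, 17 kHz, 20.6 kHz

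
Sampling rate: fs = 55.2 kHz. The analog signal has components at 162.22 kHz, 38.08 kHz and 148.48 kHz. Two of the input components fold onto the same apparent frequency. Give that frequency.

fs/2 = 27.6 kHz.
162.22 kHz mod fs = 51.82 kHz.
51.82 kHz > fs/2 = 27.6 kHz, folds to fs − 51.82 kHz = 3.38 kHz.
38.08 kHz > fs/2 = 27.6 kHz, folds to fs − 38.08 kHz = 17.12 kHz.
148.48 kHz mod fs = 38.08 kHz.
38.08 kHz > fs/2 = 27.6 kHz, folds to fs − 38.08 kHz = 17.12 kHz.
38.08 kHz and 148.48 kHz both map to 17.12 kHz.

17.12 kHz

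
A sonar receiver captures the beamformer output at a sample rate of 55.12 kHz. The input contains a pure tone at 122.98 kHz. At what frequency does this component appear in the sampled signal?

122.98 kHz mod fs = 12.74 kHz.
12.74 kHz ≤ fs/2 = 27.56 kHz, appears at 12.74 kHz.

12.74 kHz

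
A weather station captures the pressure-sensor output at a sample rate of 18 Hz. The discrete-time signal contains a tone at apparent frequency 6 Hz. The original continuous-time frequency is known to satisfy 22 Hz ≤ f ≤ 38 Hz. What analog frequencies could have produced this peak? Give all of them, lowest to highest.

Frequencies that alias to 6 Hz are k·fs ± 6 Hz for integer k ≥ 0.
k=0: 6 Hz.
k=1: 12 Hz, 24 Hz.
k=2: 30 Hz, 42 Hz.
k=3: 48 Hz, 60 Hz.
Within [22 Hz, 38 Hz]: 24 Hz, 30 Hz.

24 Hz, 30 Hz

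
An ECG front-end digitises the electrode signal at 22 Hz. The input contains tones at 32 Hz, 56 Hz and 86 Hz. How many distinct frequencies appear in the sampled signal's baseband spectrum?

2

fs/2 = 11 Hz.
32 Hz mod fs = 10 Hz.
10 Hz ≤ fs/2 = 11 Hz, appears at 10 Hz.
56 Hz mod fs = 12 Hz.
12 Hz > fs/2 = 11 Hz, folds to fs − 12 Hz = 10 Hz.
86 Hz mod fs = 20 Hz.
20 Hz > fs/2 = 11 Hz, folds to fs − 20 Hz = 2 Hz.
Distinct values: {2 Hz, 10 Hz} → 2.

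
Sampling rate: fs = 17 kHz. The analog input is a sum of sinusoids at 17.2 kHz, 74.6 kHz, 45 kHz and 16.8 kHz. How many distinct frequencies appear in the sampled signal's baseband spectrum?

fs/2 = 8.5 kHz.
17.2 kHz mod fs = 0.2 kHz.
0.2 kHz ≤ fs/2 = 8.5 kHz, appears at 0.2 kHz.
74.6 kHz mod fs = 6.6 kHz.
6.6 kHz ≤ fs/2 = 8.5 kHz, appears at 6.6 kHz.
45 kHz mod fs = 11 kHz.
11 kHz > fs/2 = 8.5 kHz, folds to fs − 11 kHz = 6 kHz.
16.8 kHz > fs/2 = 8.5 kHz, folds to fs − 16.8 kHz = 0.2 kHz.
Distinct values: {0.2 kHz, 6 kHz, 6.6 kHz} → 3.

3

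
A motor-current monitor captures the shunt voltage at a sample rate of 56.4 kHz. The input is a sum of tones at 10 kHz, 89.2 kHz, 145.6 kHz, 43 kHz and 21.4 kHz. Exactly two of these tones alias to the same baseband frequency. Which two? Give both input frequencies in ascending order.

89.2 kHz, 145.6 kHz

fs/2 = 28.2 kHz.
10 kHz ≤ fs/2 = 28.2 kHz, passes unchanged.
89.2 kHz mod fs = 32.8 kHz.
32.8 kHz > fs/2 = 28.2 kHz, folds to fs − 32.8 kHz = 23.6 kHz.
145.6 kHz mod fs = 32.8 kHz.
32.8 kHz > fs/2 = 28.2 kHz, folds to fs − 32.8 kHz = 23.6 kHz.
43 kHz > fs/2 = 28.2 kHz, folds to fs − 43 kHz = 13.4 kHz.
21.4 kHz ≤ fs/2 = 28.2 kHz, passes unchanged.
89.2 kHz and 145.6 kHz both map to 23.6 kHz.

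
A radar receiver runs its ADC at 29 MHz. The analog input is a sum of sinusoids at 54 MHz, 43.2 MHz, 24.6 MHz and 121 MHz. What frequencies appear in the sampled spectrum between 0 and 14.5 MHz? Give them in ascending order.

fs/2 = 14.5 MHz.
54 MHz mod fs = 25 MHz.
25 MHz > fs/2 = 14.5 MHz, folds to fs − 25 MHz = 4 MHz.
43.2 MHz mod fs = 14.2 MHz.
14.2 MHz ≤ fs/2 = 14.5 MHz, appears at 14.2 MHz.
24.6 MHz > fs/2 = 14.5 MHz, folds to fs − 24.6 MHz = 4.4 MHz.
121 MHz mod fs = 5 MHz.
5 MHz ≤ fs/2 = 14.5 MHz, appears at 5 MHz.
Distinct values: {4 MHz, 4.4 MHz, 5 MHz, 14.2 MHz}.

4 MHz, 4.4 MHz, 5 MHz, 14.2 MHz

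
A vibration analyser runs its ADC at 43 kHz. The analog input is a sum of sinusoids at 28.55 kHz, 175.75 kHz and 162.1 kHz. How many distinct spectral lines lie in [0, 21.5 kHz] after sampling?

3

fs/2 = 21.5 kHz.
28.55 kHz > fs/2 = 21.5 kHz, folds to fs − 28.55 kHz = 14.45 kHz.
175.75 kHz mod fs = 3.75 kHz.
3.75 kHz ≤ fs/2 = 21.5 kHz, appears at 3.75 kHz.
162.1 kHz mod fs = 33.1 kHz.
33.1 kHz > fs/2 = 21.5 kHz, folds to fs − 33.1 kHz = 9.9 kHz.
Distinct values: {3.75 kHz, 9.9 kHz, 14.45 kHz} → 3.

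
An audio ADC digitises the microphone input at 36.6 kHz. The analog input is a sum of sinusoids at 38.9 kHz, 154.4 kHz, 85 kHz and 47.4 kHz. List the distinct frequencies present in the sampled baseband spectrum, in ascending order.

fs/2 = 18.3 kHz.
38.9 kHz mod fs = 2.3 kHz.
2.3 kHz ≤ fs/2 = 18.3 kHz, appears at 2.3 kHz.
154.4 kHz mod fs = 8 kHz.
8 kHz ≤ fs/2 = 18.3 kHz, appears at 8 kHz.
85 kHz mod fs = 11.8 kHz.
11.8 kHz ≤ fs/2 = 18.3 kHz, appears at 11.8 kHz.
47.4 kHz mod fs = 10.8 kHz.
10.8 kHz ≤ fs/2 = 18.3 kHz, appears at 10.8 kHz.
Distinct values: {2.3 kHz, 8 kHz, 10.8 kHz, 11.8 kHz}.

2.3 kHz, 8 kHz, 10.8 kHz, 11.8 kHz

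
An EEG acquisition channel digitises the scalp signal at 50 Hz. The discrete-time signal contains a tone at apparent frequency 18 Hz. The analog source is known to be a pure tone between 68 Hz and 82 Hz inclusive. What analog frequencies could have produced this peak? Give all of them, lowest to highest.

Frequencies that alias to 18 Hz are k·fs ± 18 Hz for integer k ≥ 0.
k=0: 18 Hz.
k=1: 32 Hz, 68 Hz.
k=2: 82 Hz, 118 Hz.
k=3: 132 Hz, 168 Hz.
Within [68 Hz, 82 Hz]: 68 Hz, 82 Hz.

68 Hz, 82 Hz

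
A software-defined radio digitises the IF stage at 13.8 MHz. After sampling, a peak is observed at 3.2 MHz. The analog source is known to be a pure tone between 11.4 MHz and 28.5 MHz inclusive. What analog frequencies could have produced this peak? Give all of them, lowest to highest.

17 MHz, 24.4 MHz

Frequencies that alias to 3.2 MHz are k·fs ± 3.2 MHz for integer k ≥ 0.
k=0: 3.2 MHz.
k=1: 10.6 MHz, 17 MHz.
k=2: 24.4 MHz, 30.8 MHz.
k=3: 38.2 MHz, 44.6 MHz.
Within [11.4 MHz, 28.5 MHz]: 17 MHz, 24.4 MHz.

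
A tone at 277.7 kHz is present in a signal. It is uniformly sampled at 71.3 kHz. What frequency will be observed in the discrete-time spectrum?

277.7 kHz mod fs = 63.8 kHz.
63.8 kHz > fs/2 = 35.65 kHz, folds to fs − 63.8 kHz = 7.5 kHz.

7.5 kHz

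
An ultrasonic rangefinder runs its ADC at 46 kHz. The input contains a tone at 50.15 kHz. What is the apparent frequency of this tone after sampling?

50.15 kHz mod fs = 4.15 kHz.
4.15 kHz ≤ fs/2 = 23 kHz, appears at 4.15 kHz.

4.15 kHz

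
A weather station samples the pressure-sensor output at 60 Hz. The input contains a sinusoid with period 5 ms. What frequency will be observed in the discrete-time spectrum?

20 Hz

T = 5 ms → f = 1/T = 200 Hz.
200 Hz mod fs = 20 Hz.
20 Hz ≤ fs/2 = 30 Hz, appears at 20 Hz.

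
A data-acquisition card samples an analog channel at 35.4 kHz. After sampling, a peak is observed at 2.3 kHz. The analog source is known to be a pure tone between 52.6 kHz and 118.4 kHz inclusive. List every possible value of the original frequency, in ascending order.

Frequencies that alias to 2.3 kHz are k·fs ± 2.3 kHz for integer k ≥ 0.
k=0: 2.3 kHz.
k=1: 33.1 kHz, 37.7 kHz.
k=2: 68.5 kHz, 73.1 kHz.
k=3: 103.9 kHz, 108.5 kHz.
k=4: 139.3 kHz, 143.9 kHz.
Within [52.6 kHz, 118.4 kHz]: 68.5 kHz, 73.1 kHz, 103.9 kHz, 108.5 kHz.

68.5 kHz, 73.1 kHz, 103.9 kHz, 108.5 kHz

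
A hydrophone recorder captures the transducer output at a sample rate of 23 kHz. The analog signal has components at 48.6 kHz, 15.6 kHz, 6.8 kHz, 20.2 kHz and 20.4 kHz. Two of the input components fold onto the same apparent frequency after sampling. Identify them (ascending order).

20.4 kHz, 48.6 kHz

fs/2 = 11.5 kHz.
48.6 kHz mod fs = 2.6 kHz.
2.6 kHz ≤ fs/2 = 11.5 kHz, appears at 2.6 kHz.
15.6 kHz > fs/2 = 11.5 kHz, folds to fs − 15.6 kHz = 7.4 kHz.
6.8 kHz ≤ fs/2 = 11.5 kHz, passes unchanged.
20.2 kHz > fs/2 = 11.5 kHz, folds to fs − 20.2 kHz = 2.8 kHz.
20.4 kHz > fs/2 = 11.5 kHz, folds to fs − 20.4 kHz = 2.6 kHz.
20.4 kHz and 48.6 kHz both map to 2.6 kHz.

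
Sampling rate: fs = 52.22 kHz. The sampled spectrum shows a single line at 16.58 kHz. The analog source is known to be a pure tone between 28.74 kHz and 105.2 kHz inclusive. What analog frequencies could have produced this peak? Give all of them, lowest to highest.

Frequencies that alias to 16.58 kHz are k·fs ± 16.58 kHz for integer k ≥ 0.
k=0: 16.58 kHz.
k=1: 35.64 kHz, 68.8 kHz.
k=2: 87.86 kHz, 121.02 kHz.
k=3: 140.08 kHz, 173.24 kHz.
Within [28.74 kHz, 105.2 kHz]: 35.64 kHz, 68.8 kHz, 87.86 kHz.

35.64 kHz, 68.8 kHz, 87.86 kHz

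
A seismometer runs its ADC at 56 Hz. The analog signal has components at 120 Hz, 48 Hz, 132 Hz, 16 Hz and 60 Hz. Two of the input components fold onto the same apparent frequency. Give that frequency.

fs/2 = 28 Hz.
120 Hz mod fs = 8 Hz.
8 Hz ≤ fs/2 = 28 Hz, appears at 8 Hz.
48 Hz > fs/2 = 28 Hz, folds to fs − 48 Hz = 8 Hz.
132 Hz mod fs = 20 Hz.
20 Hz ≤ fs/2 = 28 Hz, appears at 20 Hz.
16 Hz ≤ fs/2 = 28 Hz, passes unchanged.
60 Hz mod fs = 4 Hz.
4 Hz ≤ fs/2 = 28 Hz, appears at 4 Hz.
48 Hz and 120 Hz both map to 8 Hz.

8 Hz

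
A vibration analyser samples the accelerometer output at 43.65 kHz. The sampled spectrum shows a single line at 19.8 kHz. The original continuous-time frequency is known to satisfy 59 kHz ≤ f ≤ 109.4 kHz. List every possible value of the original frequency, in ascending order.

63.45 kHz, 67.5 kHz, 107.1 kHz

Frequencies that alias to 19.8 kHz are k·fs ± 19.8 kHz for integer k ≥ 0.
k=0: 19.8 kHz.
k=1: 23.85 kHz, 63.45 kHz.
k=2: 67.5 kHz, 107.1 kHz.
k=3: 111.15 kHz, 150.75 kHz.
Within [59 kHz, 109.4 kHz]: 63.45 kHz, 67.5 kHz, 107.1 kHz.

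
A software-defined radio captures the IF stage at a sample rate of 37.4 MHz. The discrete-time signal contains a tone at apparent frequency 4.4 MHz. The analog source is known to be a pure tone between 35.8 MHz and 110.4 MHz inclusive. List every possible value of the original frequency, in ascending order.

Frequencies that alias to 4.4 MHz are k·fs ± 4.4 MHz for integer k ≥ 0.
k=0: 4.4 MHz.
k=1: 33 MHz, 41.8 MHz.
k=2: 70.4 MHz, 79.2 MHz.
k=3: 107.8 MHz, 116.6 MHz.
k=4: 145.2 MHz, 154 MHz.
Within [35.8 MHz, 110.4 MHz]: 41.8 MHz, 70.4 MHz, 79.2 MHz, 107.8 MHz.

41.8 MHz, 70.4 MHz, 79.2 MHz, 107.8 MHz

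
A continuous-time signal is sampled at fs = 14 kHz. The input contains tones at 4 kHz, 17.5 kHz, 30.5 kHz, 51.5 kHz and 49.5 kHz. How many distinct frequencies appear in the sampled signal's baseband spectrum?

fs/2 = 7 kHz.
4 kHz ≤ fs/2 = 7 kHz, passes unchanged.
17.5 kHz mod fs = 3.5 kHz.
3.5 kHz ≤ fs/2 = 7 kHz, appears at 3.5 kHz.
30.5 kHz mod fs = 2.5 kHz.
2.5 kHz ≤ fs/2 = 7 kHz, appears at 2.5 kHz.
51.5 kHz mod fs = 9.5 kHz.
9.5 kHz > fs/2 = 7 kHz, folds to fs − 9.5 kHz = 4.5 kHz.
49.5 kHz mod fs = 7.5 kHz.
7.5 kHz > fs/2 = 7 kHz, folds to fs − 7.5 kHz = 6.5 kHz.
Distinct values: {2.5 kHz, 3.5 kHz, 4 kHz, 4.5 kHz, 6.5 kHz} → 5.

5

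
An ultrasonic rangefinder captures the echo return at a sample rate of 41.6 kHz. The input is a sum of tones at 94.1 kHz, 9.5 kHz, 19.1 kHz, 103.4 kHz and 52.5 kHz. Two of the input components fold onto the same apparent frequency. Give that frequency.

10.9 kHz

fs/2 = 20.8 kHz.
94.1 kHz mod fs = 10.9 kHz.
10.9 kHz ≤ fs/2 = 20.8 kHz, appears at 10.9 kHz.
9.5 kHz ≤ fs/2 = 20.8 kHz, passes unchanged.
19.1 kHz ≤ fs/2 = 20.8 kHz, passes unchanged.
103.4 kHz mod fs = 20.2 kHz.
20.2 kHz ≤ fs/2 = 20.8 kHz, appears at 20.2 kHz.
52.5 kHz mod fs = 10.9 kHz.
10.9 kHz ≤ fs/2 = 20.8 kHz, appears at 10.9 kHz.
52.5 kHz and 94.1 kHz both map to 10.9 kHz.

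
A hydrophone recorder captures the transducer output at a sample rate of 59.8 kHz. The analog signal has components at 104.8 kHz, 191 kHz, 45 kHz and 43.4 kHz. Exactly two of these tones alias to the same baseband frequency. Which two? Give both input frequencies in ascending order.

45 kHz, 104.8 kHz

fs/2 = 29.9 kHz.
104.8 kHz mod fs = 45 kHz.
45 kHz > fs/2 = 29.9 kHz, folds to fs − 45 kHz = 14.8 kHz.
191 kHz mod fs = 11.6 kHz.
11.6 kHz ≤ fs/2 = 29.9 kHz, appears at 11.6 kHz.
45 kHz > fs/2 = 29.9 kHz, folds to fs − 45 kHz = 14.8 kHz.
43.4 kHz > fs/2 = 29.9 kHz, folds to fs − 43.4 kHz = 16.4 kHz.
45 kHz and 104.8 kHz both map to 14.8 kHz.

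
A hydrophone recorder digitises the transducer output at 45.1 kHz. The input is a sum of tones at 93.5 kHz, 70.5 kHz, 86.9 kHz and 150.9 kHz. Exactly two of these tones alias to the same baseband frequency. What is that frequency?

fs/2 = 22.55 kHz.
93.5 kHz mod fs = 3.3 kHz.
3.3 kHz ≤ fs/2 = 22.55 kHz, appears at 3.3 kHz.
70.5 kHz mod fs = 25.4 kHz.
25.4 kHz > fs/2 = 22.55 kHz, folds to fs − 25.4 kHz = 19.7 kHz.
86.9 kHz mod fs = 41.8 kHz.
41.8 kHz > fs/2 = 22.55 kHz, folds to fs − 41.8 kHz = 3.3 kHz.
150.9 kHz mod fs = 15.6 kHz.
15.6 kHz ≤ fs/2 = 22.55 kHz, appears at 15.6 kHz.
86.9 kHz and 93.5 kHz both map to 3.3 kHz.

3.3 kHz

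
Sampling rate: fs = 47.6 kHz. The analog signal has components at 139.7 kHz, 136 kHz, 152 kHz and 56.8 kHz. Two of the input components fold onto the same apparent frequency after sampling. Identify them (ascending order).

56.8 kHz, 152 kHz

fs/2 = 23.8 kHz.
139.7 kHz mod fs = 44.5 kHz.
44.5 kHz > fs/2 = 23.8 kHz, folds to fs − 44.5 kHz = 3.1 kHz.
136 kHz mod fs = 40.8 kHz.
40.8 kHz > fs/2 = 23.8 kHz, folds to fs − 40.8 kHz = 6.8 kHz.
152 kHz mod fs = 9.2 kHz.
9.2 kHz ≤ fs/2 = 23.8 kHz, appears at 9.2 kHz.
56.8 kHz mod fs = 9.2 kHz.
9.2 kHz ≤ fs/2 = 23.8 kHz, appears at 9.2 kHz.
56.8 kHz and 152 kHz both map to 9.2 kHz.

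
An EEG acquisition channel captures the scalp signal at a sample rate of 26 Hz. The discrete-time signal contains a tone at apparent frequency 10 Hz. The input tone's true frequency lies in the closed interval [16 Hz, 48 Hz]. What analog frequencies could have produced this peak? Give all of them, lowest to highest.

Frequencies that alias to 10 Hz are k·fs ± 10 Hz for integer k ≥ 0.
k=0: 10 Hz.
k=1: 16 Hz, 36 Hz.
k=2: 42 Hz, 62 Hz.
k=3: 68 Hz, 88 Hz.
Within [16 Hz, 48 Hz]: 16 Hz, 36 Hz, 42 Hz.

16 Hz, 36 Hz, 42 Hz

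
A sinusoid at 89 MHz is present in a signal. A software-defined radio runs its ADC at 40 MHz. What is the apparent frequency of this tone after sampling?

89 MHz mod fs = 9 MHz.
9 MHz ≤ fs/2 = 20 MHz, appears at 9 MHz.

9 MHz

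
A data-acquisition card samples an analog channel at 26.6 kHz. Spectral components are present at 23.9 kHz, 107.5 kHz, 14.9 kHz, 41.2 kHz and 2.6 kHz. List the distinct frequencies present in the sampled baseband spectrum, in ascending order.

fs/2 = 13.3 kHz.
23.9 kHz > fs/2 = 13.3 kHz, folds to fs − 23.9 kHz = 2.7 kHz.
107.5 kHz mod fs = 1.1 kHz.
1.1 kHz ≤ fs/2 = 13.3 kHz, appears at 1.1 kHz.
14.9 kHz > fs/2 = 13.3 kHz, folds to fs − 14.9 kHz = 11.7 kHz.
41.2 kHz mod fs = 14.6 kHz.
14.6 kHz > fs/2 = 13.3 kHz, folds to fs − 14.6 kHz = 12 kHz.
2.6 kHz ≤ fs/2 = 13.3 kHz, passes unchanged.
Distinct values: {1.1 kHz, 2.6 kHz, 2.7 kHz, 11.7 kHz, 12 kHz}.

1.1 kHz, 2.6 kHz, 2.7 kHz, 11.7 kHz, 12 kHz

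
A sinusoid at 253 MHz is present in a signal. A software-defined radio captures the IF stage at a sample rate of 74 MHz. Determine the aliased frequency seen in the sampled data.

31 MHz

253 MHz mod fs = 31 MHz.
31 MHz ≤ fs/2 = 37 MHz, appears at 31 MHz.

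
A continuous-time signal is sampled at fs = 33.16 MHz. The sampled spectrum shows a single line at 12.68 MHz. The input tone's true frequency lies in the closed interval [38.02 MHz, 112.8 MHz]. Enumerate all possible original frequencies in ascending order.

Frequencies that alias to 12.68 MHz are k·fs ± 12.68 MHz for integer k ≥ 0.
k=0: 12.68 MHz.
k=1: 20.48 MHz, 45.84 MHz.
k=2: 53.64 MHz, 79 MHz.
k=3: 86.8 MHz, 112.16 MHz.
k=4: 119.96 MHz, 145.32 MHz.
Within [38.02 MHz, 112.8 MHz]: 45.84 MHz, 53.64 MHz, 79 MHz, 86.8 MHz, 112.16 MHz.

45.84 MHz, 53.64 MHz, 79 MHz, 86.8 MHz, 112.16 MHz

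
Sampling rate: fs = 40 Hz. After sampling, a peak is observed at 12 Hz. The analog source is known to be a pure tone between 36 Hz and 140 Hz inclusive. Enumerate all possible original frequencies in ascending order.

Frequencies that alias to 12 Hz are k·fs ± 12 Hz for integer k ≥ 0.
k=0: 12 Hz.
k=1: 28 Hz, 52 Hz.
k=2: 68 Hz, 92 Hz.
k=3: 108 Hz, 132 Hz.
k=4: 148 Hz, 172 Hz.
Within [36 Hz, 140 Hz]: 52 Hz, 68 Hz, 92 Hz, 108 Hz, 132 Hz.

52 Hz, 68 Hz, 92 Hz, 108 Hz, 132 Hz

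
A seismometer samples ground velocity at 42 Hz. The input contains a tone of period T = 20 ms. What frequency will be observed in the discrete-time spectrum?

8 Hz

T = 20 ms → f = 1/T = 50 Hz.
50 Hz mod fs = 8 Hz.
8 Hz ≤ fs/2 = 21 Hz, appears at 8 Hz.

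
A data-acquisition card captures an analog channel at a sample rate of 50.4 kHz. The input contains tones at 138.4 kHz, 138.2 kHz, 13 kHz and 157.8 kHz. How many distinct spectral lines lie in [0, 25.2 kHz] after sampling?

fs/2 = 25.2 kHz.
138.4 kHz mod fs = 37.6 kHz.
37.6 kHz > fs/2 = 25.2 kHz, folds to fs − 37.6 kHz = 12.8 kHz.
138.2 kHz mod fs = 37.4 kHz.
37.4 kHz > fs/2 = 25.2 kHz, folds to fs − 37.4 kHz = 13 kHz.
13 kHz ≤ fs/2 = 25.2 kHz, passes unchanged.
157.8 kHz mod fs = 6.6 kHz.
6.6 kHz ≤ fs/2 = 25.2 kHz, appears at 6.6 kHz.
Distinct values: {6.6 kHz, 12.8 kHz, 13 kHz} → 3.

3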